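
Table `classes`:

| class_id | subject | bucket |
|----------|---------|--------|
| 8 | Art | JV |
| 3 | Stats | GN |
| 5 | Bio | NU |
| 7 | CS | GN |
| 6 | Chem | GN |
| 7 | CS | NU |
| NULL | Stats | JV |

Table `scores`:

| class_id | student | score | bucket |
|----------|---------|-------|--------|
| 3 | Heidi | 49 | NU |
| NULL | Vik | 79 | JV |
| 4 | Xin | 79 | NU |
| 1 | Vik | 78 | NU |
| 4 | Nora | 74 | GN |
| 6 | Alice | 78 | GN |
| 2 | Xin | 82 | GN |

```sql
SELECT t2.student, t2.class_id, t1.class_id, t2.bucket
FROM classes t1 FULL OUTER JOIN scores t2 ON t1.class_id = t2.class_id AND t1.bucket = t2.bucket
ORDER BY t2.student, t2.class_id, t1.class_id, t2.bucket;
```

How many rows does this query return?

13

FULL OUTER JOIN keeps every row from both sides; unmatched rows get NULL for the other side's columns.
Matching on t1.class_id = t2.class_id AND t1.bucket = t2.bucket. A NULL in a compared column never satisfies the condition.
- t1[0] class_id=8, bucket=JV → no match; kept with NULLs on the t2 side.
- t1[1] class_id=3, bucket=GN → no match; kept with NULLs on the t2 side.
- t1[2] class_id=5, bucket=NU → no match; kept with NULLs on the t2 side.
- t1[3] class_id=7, bucket=GN → no match; kept with NULLs on the t2 side.
- t1[4] class_id=6, bucket=GN → 1 match(es) in t2 → 1 row(s).
- t1[5] class_id=7, bucket=NU → no match; kept with NULLs on the t2 side.
- t1[6] class_id=NULL, bucket=JV → no match; kept with NULLs on the t2 side.
- 6 t2 row(s) had no t1 match → kept, t1 columns NULL.
Total: 1 matched + 12 padded = 13 rows.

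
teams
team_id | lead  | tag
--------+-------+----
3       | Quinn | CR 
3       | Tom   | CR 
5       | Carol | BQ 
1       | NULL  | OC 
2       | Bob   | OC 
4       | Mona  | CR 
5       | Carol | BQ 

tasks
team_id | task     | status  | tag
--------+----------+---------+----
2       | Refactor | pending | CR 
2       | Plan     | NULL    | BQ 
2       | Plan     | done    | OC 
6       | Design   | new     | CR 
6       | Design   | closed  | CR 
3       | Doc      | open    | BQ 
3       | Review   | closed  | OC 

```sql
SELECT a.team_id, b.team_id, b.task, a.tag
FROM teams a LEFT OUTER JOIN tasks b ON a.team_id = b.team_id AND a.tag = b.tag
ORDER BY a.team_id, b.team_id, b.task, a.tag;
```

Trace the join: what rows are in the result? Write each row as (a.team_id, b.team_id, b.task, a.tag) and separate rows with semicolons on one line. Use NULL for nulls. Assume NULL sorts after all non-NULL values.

(1, NULL, NULL, OC); (2, 2, Plan, OC); (3, NULL, NULL, CR); (3, NULL, NULL, CR); (4, NULL, NULL, CR); (5, NULL, NULL, BQ); (5, NULL, NULL, BQ)

LEFT JOIN keeps every row from `teams`; unmatched rows get NULL for `tasks`'s columns.
Matching on a.team_id = b.team_id AND a.tag = b.tag.
- a (team_id=3, tag=CR) has no partner → padded with NULL.
- a (team_id=3, tag=CR) has no partner → padded with NULL.
- a (team_id=5, tag=BQ) has no partner → padded with NULL.
- a (team_id=1, tag=OC) has no partner → padded with NULL.
- a (team_id=2, tag=OC) pairs with 1 row(s) of b.
- a (team_id=4, tag=CR) has no partner → padded with NULL.
- a (team_id=5, tag=BQ) has no partner → padded with NULL.
After projecting and ordering:
a.team_id | b.team_id | b.task | a.tag
1 | NULL | NULL | OC
2 | 2 | Plan | OC
3 | NULL | NULL | CR
3 | NULL | NULL | CR
4 | NULL | NULL | CR
5 | NULL | NULL | BQ
5 | NULL | NULL | BQ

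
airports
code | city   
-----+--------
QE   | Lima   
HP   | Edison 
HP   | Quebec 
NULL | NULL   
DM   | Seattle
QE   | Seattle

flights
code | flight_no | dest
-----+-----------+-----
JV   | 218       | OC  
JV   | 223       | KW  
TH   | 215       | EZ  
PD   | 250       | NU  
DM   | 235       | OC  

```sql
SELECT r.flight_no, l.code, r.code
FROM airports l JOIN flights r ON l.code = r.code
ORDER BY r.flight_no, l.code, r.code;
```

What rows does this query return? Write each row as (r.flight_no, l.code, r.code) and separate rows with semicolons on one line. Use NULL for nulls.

INNER JOIN keeps only pairs where the ON condition holds.
Matching on l.code = r.code. A NULL in a compared column never satisfies the condition.
- l row (code=QE): no match → dropped.
- l row (code=HP): no match → dropped.
- l row (code=HP): no match → dropped.
- l row (code=NULL): no match → dropped.
- l row (code=DM): matches 1 r row(s) → 1 output row(s).
- l row (code=QE): no match → dropped.
After projecting and ordering:
r.flight_no | l.code | r.code
235 | DM | DM

(235, DM, DM)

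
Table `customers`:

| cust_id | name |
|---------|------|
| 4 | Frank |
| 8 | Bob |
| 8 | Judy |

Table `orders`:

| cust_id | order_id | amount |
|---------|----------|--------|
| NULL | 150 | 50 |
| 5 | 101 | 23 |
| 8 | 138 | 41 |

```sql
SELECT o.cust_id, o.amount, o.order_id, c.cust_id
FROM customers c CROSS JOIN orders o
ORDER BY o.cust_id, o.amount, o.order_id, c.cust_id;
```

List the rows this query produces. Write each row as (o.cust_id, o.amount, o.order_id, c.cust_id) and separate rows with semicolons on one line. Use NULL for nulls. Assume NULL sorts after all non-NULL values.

(5, 23, 101, 4); (5, 23, 101, 8); (5, 23, 101, 8); (8, 41, 138, 4); (8, 41, 138, 8); (8, 41, 138, 8); (NULL, 50, 150, 4); (NULL, 50, 150, 8); (NULL, 50, 150, 8)

CROSS JOIN pairs every row of `customers` with every row of `orders`: 3 × 3 = 9 rows.
After projecting and ordering:
o.cust_id | o.amount | o.order_id | c.cust_id
5 | 23 | 101 | 4
5 | 23 | 101 | 8
5 | 23 | 101 | 8
8 | 41 | 138 | 4
8 | 41 | 138 | 8
8 | 41 | 138 | 8
NULL | 50 | 150 | 4
NULL | 50 | 150 | 8
NULL | 50 | 150 | 8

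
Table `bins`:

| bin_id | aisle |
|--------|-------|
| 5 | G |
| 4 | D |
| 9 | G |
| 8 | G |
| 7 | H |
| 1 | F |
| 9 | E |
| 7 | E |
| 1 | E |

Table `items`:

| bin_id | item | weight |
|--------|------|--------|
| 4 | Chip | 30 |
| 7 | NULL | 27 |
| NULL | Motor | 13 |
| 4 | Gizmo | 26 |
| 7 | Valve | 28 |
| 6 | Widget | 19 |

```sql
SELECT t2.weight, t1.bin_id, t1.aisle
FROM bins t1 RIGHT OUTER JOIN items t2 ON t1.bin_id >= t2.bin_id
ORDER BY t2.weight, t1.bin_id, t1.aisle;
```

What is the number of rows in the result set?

30

RIGHT JOIN keeps every row from `items`; unmatched rows get NULL for `bins`'s columns.
Matching on t1.bin_id >= t2.bin_id. A NULL in a compared column never satisfies the condition.
Matched pairs: 29; unmatched t2 rows kept: 1.
Total: 29 matched + 1 padded = 30 rows.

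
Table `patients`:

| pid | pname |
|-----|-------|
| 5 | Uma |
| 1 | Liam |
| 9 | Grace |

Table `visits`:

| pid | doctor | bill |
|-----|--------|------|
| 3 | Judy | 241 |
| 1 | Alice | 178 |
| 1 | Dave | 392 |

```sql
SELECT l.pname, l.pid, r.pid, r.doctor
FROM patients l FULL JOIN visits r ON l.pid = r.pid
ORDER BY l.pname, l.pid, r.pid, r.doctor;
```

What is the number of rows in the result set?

FULL OUTER JOIN keeps every row from both sides; unmatched rows get NULL for the other side's columns.
Matching on l.pid = r.pid.
- l[0] pid=5 → no match; kept with NULLs on the r side.
- l[1] pid=1 → 2 match(es) in r → 2 row(s).
- l[2] pid=9 → no match; kept with NULLs on the r side.
- plus 1 unmatched r row(s), each kept with NULL l columns.
Total: 2 matched + 3 padded = 5 rows.

5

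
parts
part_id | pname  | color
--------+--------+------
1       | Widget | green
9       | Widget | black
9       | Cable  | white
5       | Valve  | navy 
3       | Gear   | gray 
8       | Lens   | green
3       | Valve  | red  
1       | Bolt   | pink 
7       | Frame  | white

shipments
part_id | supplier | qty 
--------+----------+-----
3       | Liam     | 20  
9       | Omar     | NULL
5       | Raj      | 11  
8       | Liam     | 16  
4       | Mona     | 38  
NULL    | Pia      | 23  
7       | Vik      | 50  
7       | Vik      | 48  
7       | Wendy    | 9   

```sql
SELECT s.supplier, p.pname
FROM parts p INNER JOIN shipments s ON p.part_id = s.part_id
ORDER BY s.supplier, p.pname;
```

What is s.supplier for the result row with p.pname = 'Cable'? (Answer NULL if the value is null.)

INNER JOIN keeps only pairs where the ON condition holds.
Matching on p.part_id = s.part_id. A NULL in a compared column never satisfies the condition.
- p[0] part_id=1 → no match; dropped.
- p[1] part_id=9 → 1 match(es) in s → 1 row(s).
- p[2] part_id=9 → 1 match(es) in s → 1 row(s).
- p[3] part_id=5 → 1 match(es) in s → 1 row(s).
- p[4] part_id=3 → 1 match(es) in s → 1 row(s).
- p[5] part_id=8 → 1 match(es) in s → 1 row(s).
- p[6] part_id=3 → 1 match(es) in s → 1 row(s).
- p[7] part_id=1 → no match; dropped.
- p[8] part_id=7 → 3 match(es) in s → 3 row(s).

Omar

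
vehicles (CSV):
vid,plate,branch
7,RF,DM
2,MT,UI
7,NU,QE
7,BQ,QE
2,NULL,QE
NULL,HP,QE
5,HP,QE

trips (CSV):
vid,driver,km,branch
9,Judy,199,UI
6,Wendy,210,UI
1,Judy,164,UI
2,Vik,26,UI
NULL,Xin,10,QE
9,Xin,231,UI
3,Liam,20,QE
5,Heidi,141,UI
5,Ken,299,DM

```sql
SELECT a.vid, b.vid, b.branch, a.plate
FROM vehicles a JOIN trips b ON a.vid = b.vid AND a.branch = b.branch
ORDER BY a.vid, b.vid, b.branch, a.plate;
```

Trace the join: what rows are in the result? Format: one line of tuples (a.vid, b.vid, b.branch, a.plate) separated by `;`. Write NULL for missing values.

INNER JOIN keeps only pairs where the ON condition holds.
Matching on a.vid = b.vid AND a.branch = b.branch. A NULL in a compared column never satisfies the condition.
Matched pairs: 1.

(2, 2, UI, MT)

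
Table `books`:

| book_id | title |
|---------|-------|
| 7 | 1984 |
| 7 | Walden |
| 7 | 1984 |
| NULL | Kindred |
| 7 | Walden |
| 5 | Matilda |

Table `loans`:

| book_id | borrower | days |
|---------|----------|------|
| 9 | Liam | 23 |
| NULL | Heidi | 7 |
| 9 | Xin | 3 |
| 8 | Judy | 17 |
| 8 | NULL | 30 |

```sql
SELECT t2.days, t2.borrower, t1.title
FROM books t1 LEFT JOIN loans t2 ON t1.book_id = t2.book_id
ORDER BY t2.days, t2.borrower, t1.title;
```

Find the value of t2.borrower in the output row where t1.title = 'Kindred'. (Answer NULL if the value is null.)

NULL

LEFT JOIN keeps every row from `books`; unmatched rows get NULL for `loans`'s columns.
Matching on t1.book_id = t2.book_id. A NULL in a compared column never satisfies the condition.
- t1 row (book_id=7): no match → kept, t2 columns NULL.
- t1 row (book_id=7): no match → kept, t2 columns NULL.
- t1 row (book_id=7): no match → kept, t2 columns NULL.
- t1 row (book_id=NULL): no match → kept, t2 columns NULL.
- t1 row (book_id=7): no match → kept, t2 columns NULL.
- t1 row (book_id=5): no match → kept, t2 columns NULL.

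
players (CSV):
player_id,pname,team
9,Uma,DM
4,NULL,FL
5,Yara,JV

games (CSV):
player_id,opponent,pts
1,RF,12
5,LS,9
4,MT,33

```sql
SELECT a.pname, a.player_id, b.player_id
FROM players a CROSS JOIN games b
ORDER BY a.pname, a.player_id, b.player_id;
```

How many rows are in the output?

CROSS JOIN pairs every row of `players` with every row of `games`: 3 × 3 = 9 rows.

9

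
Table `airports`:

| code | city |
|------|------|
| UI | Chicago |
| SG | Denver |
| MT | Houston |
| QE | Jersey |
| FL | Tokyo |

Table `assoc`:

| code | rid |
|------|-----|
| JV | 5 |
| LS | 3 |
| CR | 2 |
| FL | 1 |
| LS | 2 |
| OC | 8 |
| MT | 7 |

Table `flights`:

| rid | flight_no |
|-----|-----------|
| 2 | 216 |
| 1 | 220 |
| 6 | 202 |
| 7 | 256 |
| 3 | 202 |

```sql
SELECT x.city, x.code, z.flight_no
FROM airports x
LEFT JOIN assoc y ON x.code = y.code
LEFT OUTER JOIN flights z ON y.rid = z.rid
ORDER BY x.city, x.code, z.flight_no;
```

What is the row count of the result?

5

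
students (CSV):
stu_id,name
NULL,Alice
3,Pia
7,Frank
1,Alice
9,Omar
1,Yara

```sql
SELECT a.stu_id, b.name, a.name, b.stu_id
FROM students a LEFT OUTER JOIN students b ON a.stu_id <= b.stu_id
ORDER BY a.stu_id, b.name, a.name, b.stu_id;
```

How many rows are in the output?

LEFT JOIN keeps every row from `students a`; unmatched rows get NULL for `students b`'s columns.
Matching on a.stu_id <= b.stu_id. A NULL in a compared column never satisfies the condition.
Matched pairs: 16; unmatched a rows kept: 1.
Total: 16 matched + 1 padded = 17 rows.

17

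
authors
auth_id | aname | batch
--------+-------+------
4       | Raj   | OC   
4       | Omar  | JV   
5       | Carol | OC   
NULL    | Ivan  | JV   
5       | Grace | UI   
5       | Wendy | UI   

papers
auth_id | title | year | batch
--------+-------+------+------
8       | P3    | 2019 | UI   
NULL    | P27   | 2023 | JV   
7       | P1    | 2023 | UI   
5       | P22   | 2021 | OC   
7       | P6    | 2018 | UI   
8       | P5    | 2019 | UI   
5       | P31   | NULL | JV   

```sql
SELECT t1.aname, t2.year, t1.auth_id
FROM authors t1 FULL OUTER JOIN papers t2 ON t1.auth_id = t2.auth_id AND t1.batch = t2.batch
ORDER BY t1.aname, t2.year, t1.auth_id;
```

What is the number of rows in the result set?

FULL OUTER JOIN keeps every row from both sides; unmatched rows get NULL for the other side's columns.
Matching on t1.auth_id = t2.auth_id AND t1.batch = t2.batch. A NULL in a compared column never satisfies the condition.
- t1[0] auth_id=4, batch=OC → no match; kept with NULLs on the t2 side.
- t1[1] auth_id=4, batch=JV → no match; kept with NULLs on the t2 side.
- t1[2] auth_id=5, batch=OC → 1 match(es) in t2 → 1 row(s).
- t1[3] auth_id=NULL, batch=JV → no match; kept with NULLs on the t2 side.
- t1[4] auth_id=5, batch=UI → no match; kept with NULLs on the t2 side.
- t1[5] auth_id=5, batch=UI → no match; kept with NULLs on the t2 side.
- plus 6 unmatched t2 row(s), each kept with NULL t1 columns.
Total: 1 matched + 11 padded = 12 rows.

12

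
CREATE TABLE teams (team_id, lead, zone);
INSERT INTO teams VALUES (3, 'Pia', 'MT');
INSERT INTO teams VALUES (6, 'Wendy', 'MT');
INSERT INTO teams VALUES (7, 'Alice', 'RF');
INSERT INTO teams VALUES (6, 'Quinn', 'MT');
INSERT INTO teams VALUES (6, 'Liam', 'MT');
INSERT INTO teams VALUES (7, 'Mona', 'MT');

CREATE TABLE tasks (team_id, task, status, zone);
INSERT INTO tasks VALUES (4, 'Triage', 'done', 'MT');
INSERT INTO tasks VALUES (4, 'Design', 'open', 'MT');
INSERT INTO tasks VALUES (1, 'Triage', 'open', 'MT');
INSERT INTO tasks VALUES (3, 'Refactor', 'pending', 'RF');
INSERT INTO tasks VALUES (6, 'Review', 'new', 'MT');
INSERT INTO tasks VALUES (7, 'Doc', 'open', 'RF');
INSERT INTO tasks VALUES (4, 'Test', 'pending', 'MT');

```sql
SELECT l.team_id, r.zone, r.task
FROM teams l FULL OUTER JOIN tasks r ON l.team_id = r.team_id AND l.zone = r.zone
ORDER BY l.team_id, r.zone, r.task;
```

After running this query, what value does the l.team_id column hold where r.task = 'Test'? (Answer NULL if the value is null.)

NULL

FULL OUTER JOIN keeps every row from both sides; unmatched rows get NULL for the other side's columns.
Matching on l.team_id = r.team_id AND l.zone = r.zone.
- l row (team_id=3, zone=MT): no match → kept, r columns NULL.
- l row (team_id=6, zone=MT): matches 1 r row(s) → 1 output row(s).
- l row (team_id=7, zone=RF): matches 1 r row(s) → 1 output row(s).
- l row (team_id=6, zone=MT): matches 1 r row(s) → 1 output row(s).
- l row (team_id=6, zone=MT): matches 1 r row(s) → 1 output row(s).
- l row (team_id=7, zone=MT): no match → kept, r columns NULL.
- plus 5 unmatched r row(s), each kept with NULL l columns.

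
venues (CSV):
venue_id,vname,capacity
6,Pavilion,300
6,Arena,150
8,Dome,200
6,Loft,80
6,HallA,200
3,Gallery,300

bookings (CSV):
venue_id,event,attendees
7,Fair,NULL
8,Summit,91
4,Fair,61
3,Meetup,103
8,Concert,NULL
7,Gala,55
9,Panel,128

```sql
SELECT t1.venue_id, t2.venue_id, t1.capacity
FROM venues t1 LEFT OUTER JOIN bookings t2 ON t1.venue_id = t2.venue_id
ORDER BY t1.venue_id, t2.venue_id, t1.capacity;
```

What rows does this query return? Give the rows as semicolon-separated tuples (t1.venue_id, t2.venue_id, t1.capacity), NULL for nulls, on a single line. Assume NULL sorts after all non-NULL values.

(3, 3, 300); (6, NULL, 80); (6, NULL, 150); (6, NULL, 200); (6, NULL, 300); (8, 8, 200); (8, 8, 200)

LEFT JOIN keeps every row from `venues`; unmatched rows get NULL for `bookings`'s columns.
Matching on t1.venue_id = t2.venue_id.
- t1 (venue_id=6) has no partner → padded with NULL.
- t1 (venue_id=6) has no partner → padded with NULL.
- t1 (venue_id=8) pairs with 2 row(s) of t2.
- t1 (venue_id=6) has no partner → padded with NULL.
- t1 (venue_id=6) has no partner → padded with NULL.
- t1 (venue_id=3) pairs with 1 row(s) of t2.
After projecting and ordering:
t1.venue_id | t2.venue_id | t1.capacity
3 | 3 | 300
6 | NULL | 80
6 | NULL | 150
6 | NULL | 200
6 | NULL | 300
8 | 8 | 200
8 | 8 | 200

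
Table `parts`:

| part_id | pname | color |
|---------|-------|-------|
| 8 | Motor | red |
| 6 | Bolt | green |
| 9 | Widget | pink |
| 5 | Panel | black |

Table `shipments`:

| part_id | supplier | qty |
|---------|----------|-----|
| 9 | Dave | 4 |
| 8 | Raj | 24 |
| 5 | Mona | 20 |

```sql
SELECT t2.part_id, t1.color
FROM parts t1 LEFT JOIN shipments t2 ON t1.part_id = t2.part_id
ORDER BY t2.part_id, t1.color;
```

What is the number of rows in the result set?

4

LEFT JOIN keeps every row from `parts`; unmatched rows get NULL for `shipments`'s columns.
Matching on t1.part_id = t2.part_id.
- t1[0] part_id=8 → 1 match(es) in t2 → 1 row(s).
- t1[1] part_id=6 → no match; kept with NULLs on the t2 side.
- t1[2] part_id=9 → 1 match(es) in t2 → 1 row(s).
- t1[3] part_id=5 → 1 match(es) in t2 → 1 row(s).
Total: 3 matched + 1 padded = 4 rows.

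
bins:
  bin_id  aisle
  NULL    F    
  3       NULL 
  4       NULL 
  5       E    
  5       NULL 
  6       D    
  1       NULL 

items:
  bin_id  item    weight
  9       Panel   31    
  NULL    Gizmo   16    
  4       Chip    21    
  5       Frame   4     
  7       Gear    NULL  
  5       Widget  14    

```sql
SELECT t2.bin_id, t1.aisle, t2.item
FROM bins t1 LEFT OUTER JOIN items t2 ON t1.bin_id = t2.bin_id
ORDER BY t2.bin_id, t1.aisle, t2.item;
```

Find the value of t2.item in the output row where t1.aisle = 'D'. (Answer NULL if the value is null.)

NULL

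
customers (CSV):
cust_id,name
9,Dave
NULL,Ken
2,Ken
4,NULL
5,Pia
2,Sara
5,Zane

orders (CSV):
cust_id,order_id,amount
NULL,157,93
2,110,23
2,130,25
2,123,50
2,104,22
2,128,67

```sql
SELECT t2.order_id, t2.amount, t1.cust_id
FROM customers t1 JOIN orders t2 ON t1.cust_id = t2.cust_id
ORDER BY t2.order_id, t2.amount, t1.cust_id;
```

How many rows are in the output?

INNER JOIN keeps only pairs where the ON condition holds.
Matching on t1.cust_id = t2.cust_id. A NULL in a compared column never satisfies the condition.
- t1 row (cust_id=9): no match → dropped.
- t1 row (cust_id=NULL): no match → dropped.
- t1 row (cust_id=2): matches 5 t2 row(s) → 5 output row(s).
- t1 row (cust_id=4): no match → dropped.
- t1 row (cust_id=5): no match → dropped.
- t1 row (cust_id=2): matches 5 t2 row(s) → 5 output row(s).
- t1 row (cust_id=5): no match → dropped.
Total: 10 rows.

10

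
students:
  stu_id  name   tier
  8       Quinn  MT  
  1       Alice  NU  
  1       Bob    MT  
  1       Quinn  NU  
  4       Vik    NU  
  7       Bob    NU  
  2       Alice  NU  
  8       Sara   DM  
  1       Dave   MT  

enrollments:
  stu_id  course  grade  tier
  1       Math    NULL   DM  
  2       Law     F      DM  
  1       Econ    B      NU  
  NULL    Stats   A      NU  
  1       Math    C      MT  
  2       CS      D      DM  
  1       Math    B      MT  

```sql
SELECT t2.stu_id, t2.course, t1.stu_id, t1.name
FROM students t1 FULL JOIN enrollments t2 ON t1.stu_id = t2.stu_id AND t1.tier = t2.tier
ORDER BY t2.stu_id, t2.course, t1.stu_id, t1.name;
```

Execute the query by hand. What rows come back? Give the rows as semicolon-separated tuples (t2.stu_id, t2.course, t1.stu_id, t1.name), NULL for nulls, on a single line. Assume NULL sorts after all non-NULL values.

(1, Econ, 1, Alice); (1, Econ, 1, Quinn); (1, Math, 1, Bob); (1, Math, 1, Bob); (1, Math, 1, Dave); (1, Math, 1, Dave); (1, Math, NULL, NULL); (2, CS, NULL, NULL); (2, Law, NULL, NULL); (NULL, Stats, NULL, NULL); (NULL, NULL, 2, Alice); (NULL, NULL, 4, Vik); (NULL, NULL, 7, Bob); (NULL, NULL, 8, Quinn); (NULL, NULL, 8, Sara)

FULL OUTER JOIN keeps every row from both sides; unmatched rows get NULL for the other side's columns.
Matching on t1.stu_id = t2.stu_id AND t1.tier = t2.tier. A NULL in a compared column never satisfies the condition.
- t1 (stu_id=8, tier=MT) has no partner → padded with NULL.
- t1 (stu_id=1, tier=NU) pairs with 1 row(s) of t2.
- t1 (stu_id=1, tier=MT) pairs with 2 row(s) of t2.
- t1 (stu_id=1, tier=NU) pairs with 1 row(s) of t2.
- t1 (stu_id=4, tier=NU) has no partner → padded with NULL.
- t1 (stu_id=7, tier=NU) has no partner → padded with NULL.
- t1 (stu_id=2, tier=NU) has no partner → padded with NULL.
- t1 (stu_id=8, tier=DM) has no partner → padded with NULL.
- t1 (stu_id=1, tier=MT) pairs with 2 row(s) of t2.
- plus 4 unmatched t2 row(s), each kept with NULL t1 columns.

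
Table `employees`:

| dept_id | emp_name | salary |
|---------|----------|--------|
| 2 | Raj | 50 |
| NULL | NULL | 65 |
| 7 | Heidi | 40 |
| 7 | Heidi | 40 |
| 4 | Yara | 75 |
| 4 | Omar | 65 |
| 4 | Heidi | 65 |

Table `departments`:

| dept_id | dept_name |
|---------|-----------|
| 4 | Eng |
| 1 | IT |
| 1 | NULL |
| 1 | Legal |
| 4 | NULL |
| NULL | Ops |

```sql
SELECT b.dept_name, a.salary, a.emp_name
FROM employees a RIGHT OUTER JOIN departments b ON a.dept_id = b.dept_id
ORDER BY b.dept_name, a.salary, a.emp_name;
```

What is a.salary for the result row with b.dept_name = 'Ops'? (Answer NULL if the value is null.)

NULL

RIGHT JOIN keeps every row from `departments`; unmatched rows get NULL for `employees`'s columns.
Matching on a.dept_id = b.dept_id. A NULL in a compared column never satisfies the condition.
- a[0] dept_id=2 → no match.
- a[1] dept_id=NULL → no match.
- a[2] dept_id=7 → no match.
- a[3] dept_id=7 → no match.
- a[4] dept_id=4 → 2 match(es) in b → 2 row(s).
- a[5] dept_id=4 → 2 match(es) in b → 2 row(s).
- a[6] dept_id=4 → 2 match(es) in b → 2 row(s).
- 4 row(s) from b found no a partner → padded with NULL.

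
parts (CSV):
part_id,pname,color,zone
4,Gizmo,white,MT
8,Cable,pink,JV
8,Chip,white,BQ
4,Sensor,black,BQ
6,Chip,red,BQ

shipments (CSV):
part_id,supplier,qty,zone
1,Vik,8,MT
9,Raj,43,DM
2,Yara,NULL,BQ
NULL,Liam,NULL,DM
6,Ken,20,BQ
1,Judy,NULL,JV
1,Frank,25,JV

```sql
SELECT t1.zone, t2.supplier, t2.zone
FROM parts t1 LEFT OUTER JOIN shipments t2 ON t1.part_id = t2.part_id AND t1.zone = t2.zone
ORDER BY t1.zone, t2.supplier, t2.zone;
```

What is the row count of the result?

LEFT JOIN keeps every row from `parts`; unmatched rows get NULL for `shipments`'s columns.
Matching on t1.part_id = t2.part_id AND t1.zone = t2.zone. A NULL in a compared column never satisfies the condition.
- t1 (part_id=4, zone=MT) has no partner → padded with NULL.
- t1 (part_id=8, zone=JV) has no partner → padded with NULL.
- t1 (part_id=8, zone=BQ) has no partner → padded with NULL.
- t1 (part_id=4, zone=BQ) has no partner → padded with NULL.
- t1 (part_id=6, zone=BQ) pairs with 1 row(s) of t2.
Total: 1 matched + 4 padded = 5 rows.

5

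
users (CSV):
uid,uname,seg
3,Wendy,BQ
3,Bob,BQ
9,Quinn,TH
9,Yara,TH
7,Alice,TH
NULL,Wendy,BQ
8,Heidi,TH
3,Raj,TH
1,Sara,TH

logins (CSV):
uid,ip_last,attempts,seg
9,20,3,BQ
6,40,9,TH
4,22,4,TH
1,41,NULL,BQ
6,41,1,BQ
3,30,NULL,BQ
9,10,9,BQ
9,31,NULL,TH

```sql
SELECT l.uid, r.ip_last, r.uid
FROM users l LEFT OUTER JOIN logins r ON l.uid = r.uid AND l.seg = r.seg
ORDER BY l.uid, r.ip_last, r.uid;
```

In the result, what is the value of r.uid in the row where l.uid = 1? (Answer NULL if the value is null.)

NULL

LEFT JOIN keeps every row from `users`; unmatched rows get NULL for `logins`'s columns.
Matching on l.uid = r.uid AND l.seg = r.seg. A NULL in a compared column never satisfies the condition.
Matched pairs: 4; unmatched l rows kept: 5.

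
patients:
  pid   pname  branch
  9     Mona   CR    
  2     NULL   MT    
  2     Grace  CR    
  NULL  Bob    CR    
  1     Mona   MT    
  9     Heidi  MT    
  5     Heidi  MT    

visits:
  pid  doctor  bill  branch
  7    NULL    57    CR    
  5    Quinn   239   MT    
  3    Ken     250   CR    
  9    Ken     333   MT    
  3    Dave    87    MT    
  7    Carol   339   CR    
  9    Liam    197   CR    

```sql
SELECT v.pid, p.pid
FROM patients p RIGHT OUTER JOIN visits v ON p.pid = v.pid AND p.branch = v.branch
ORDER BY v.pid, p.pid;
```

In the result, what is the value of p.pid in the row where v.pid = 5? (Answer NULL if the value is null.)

5

RIGHT JOIN keeps every row from `visits`; unmatched rows get NULL for `patients`'s columns.
Matching on p.pid = v.pid AND p.branch = v.branch. A NULL in a compared column never satisfies the condition.
Matched pairs: 3; unmatched v rows kept: 4.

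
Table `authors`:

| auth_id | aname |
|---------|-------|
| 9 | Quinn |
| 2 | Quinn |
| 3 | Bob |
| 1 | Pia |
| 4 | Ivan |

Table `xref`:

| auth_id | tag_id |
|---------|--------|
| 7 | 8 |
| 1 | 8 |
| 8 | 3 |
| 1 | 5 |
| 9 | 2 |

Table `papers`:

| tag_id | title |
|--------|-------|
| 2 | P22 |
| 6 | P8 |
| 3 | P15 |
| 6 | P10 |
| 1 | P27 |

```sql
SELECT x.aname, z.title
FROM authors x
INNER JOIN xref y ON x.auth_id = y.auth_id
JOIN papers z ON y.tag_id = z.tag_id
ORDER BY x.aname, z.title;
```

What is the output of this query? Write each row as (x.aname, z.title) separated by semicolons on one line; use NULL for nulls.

(Quinn, P22)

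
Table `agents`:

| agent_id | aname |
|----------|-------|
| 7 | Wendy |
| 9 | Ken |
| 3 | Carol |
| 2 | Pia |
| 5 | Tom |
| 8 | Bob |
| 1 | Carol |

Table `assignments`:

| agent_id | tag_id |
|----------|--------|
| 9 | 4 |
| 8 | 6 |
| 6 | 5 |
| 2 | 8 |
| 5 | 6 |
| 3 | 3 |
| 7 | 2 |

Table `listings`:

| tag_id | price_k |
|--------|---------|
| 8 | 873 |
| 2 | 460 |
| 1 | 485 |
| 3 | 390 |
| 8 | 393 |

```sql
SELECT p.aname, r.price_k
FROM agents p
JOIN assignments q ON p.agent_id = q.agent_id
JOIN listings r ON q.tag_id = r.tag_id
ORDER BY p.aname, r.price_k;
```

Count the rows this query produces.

4

Evaluate left to right. First `agents p INNER JOIN assignments q` on agent_id: 6 row(s).
Then INNER JOIN `listings r` on tag_id: keep only rows whose q.tag_id appears in r.
Result: 4 row(s).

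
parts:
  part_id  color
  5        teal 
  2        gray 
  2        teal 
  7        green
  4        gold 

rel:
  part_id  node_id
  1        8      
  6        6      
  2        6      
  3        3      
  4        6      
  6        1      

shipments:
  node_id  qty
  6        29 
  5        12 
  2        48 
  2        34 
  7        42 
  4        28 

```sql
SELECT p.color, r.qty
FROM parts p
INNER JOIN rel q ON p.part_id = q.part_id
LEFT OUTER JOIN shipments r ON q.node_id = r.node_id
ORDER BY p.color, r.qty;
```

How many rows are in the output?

3

Evaluate left to right. First `parts p INNER JOIN rel q` on part_id: 3 row(s).
Then LEFT JOIN `shipments r` on node_id: each of those 3 rows is kept; rows whose q.node_id has no match in r get NULL for r's columns.
Result: 3 row(s).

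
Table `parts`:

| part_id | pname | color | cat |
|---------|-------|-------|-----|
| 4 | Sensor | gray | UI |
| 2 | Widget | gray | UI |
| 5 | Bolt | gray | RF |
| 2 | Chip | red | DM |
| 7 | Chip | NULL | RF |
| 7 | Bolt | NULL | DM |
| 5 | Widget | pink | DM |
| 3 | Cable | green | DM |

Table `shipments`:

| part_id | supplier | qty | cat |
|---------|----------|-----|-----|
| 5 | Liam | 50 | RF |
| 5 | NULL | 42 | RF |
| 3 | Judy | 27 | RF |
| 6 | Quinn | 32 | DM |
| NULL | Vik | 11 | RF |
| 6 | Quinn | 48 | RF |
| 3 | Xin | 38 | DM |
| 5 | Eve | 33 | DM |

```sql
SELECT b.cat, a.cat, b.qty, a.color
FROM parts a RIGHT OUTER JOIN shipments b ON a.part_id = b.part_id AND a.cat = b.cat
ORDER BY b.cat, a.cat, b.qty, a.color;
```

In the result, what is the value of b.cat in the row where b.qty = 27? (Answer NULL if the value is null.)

RIGHT JOIN keeps every row from `shipments`; unmatched rows get NULL for `parts`'s columns.
Matching on a.part_id = b.part_id AND a.cat = b.cat. A NULL in a compared column never satisfies the condition.
- part_id=4, cat=UI: no matching b row.
- part_id=2, cat=UI: no matching b row.
- part_id=5, cat=RF: 2 matching b row(s), so 2 row(s) emitted.
- part_id=2, cat=DM: no matching b row.
- part_id=7, cat=RF: no matching b row.
- part_id=7, cat=DM: no matching b row.
- part_id=5, cat=DM: 1 matching b row(s), so 1 row(s) emitted.
- part_id=3, cat=DM: 1 matching b row(s), so 1 row(s) emitted.
- plus 4 unmatched b row(s), each kept with NULL a columns.

RF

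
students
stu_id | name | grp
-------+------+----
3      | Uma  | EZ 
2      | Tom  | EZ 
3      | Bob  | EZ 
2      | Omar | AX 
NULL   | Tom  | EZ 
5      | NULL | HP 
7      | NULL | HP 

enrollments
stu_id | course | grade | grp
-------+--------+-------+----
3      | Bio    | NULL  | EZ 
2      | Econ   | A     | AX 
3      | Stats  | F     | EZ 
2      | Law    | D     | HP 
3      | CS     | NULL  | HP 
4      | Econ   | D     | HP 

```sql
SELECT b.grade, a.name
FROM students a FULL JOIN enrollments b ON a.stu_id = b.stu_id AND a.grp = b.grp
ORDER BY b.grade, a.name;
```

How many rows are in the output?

FULL OUTER JOIN keeps every row from both sides; unmatched rows get NULL for the other side's columns.
Matching on a.stu_id = b.stu_id AND a.grp = b.grp. A NULL in a compared column never satisfies the condition.
- a row (stu_id=3, grp=EZ): matches 2 b row(s) → 2 output row(s).
- a row (stu_id=2, grp=EZ): no match → kept, b columns NULL.
- a row (stu_id=3, grp=EZ): matches 2 b row(s) → 2 output row(s).
- a row (stu_id=2, grp=AX): matches 1 b row(s) → 1 output row(s).
- a row (stu_id=NULL, grp=EZ): no match → kept, b columns NULL.
- a row (stu_id=5, grp=HP): no match → kept, b columns NULL.
- a row (stu_id=7, grp=HP): no match → kept, b columns NULL.
- plus 3 unmatched b row(s), each kept with NULL a columns.
Total: 5 matched + 7 padded = 12 rows.

12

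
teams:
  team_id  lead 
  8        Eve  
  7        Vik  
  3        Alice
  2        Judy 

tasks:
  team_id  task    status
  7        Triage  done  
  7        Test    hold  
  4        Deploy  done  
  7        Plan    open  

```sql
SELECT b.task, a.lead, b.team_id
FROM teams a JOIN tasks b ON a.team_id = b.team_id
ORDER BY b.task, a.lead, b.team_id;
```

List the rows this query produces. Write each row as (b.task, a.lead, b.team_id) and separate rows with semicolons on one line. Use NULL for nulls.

(Plan, Vik, 7); (Test, Vik, 7); (Triage, Vik, 7)

INNER JOIN keeps only pairs where the ON condition holds.
Matching on a.team_id = b.team_id.
- a (team_id=8) has no partner → excluded.
- a (team_id=7) pairs with 3 row(s) of b.
- a (team_id=3) has no partner → excluded.
- a (team_id=2) has no partner → excluded.
After projecting and ordering:
b.task | a.lead | b.team_id
Plan | Vik | 7
Test | Vik | 7
Triage | Vik | 7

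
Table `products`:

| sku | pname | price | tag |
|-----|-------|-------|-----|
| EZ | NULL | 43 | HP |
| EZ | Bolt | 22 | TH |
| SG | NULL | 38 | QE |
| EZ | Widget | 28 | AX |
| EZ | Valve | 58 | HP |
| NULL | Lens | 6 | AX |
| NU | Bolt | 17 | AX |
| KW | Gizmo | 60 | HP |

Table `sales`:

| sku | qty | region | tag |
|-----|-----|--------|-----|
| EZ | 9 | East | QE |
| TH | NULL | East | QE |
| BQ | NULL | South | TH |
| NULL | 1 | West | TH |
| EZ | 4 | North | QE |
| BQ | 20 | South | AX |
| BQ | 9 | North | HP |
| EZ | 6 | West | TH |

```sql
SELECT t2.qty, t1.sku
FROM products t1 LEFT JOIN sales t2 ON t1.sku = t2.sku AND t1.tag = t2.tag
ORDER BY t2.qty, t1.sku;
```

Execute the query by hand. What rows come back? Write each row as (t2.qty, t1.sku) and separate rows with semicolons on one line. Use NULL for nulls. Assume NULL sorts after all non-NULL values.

(6, EZ); (NULL, EZ); (NULL, EZ); (NULL, EZ); (NULL, KW); (NULL, NU); (NULL, SG); (NULL, NULL)

LEFT JOIN keeps every row from `products`; unmatched rows get NULL for `sales`'s columns.
Matching on t1.sku = t2.sku AND t1.tag = t2.tag. A NULL in a compared column never satisfies the condition.
Matched pairs: 1; unmatched t1 rows kept: 7.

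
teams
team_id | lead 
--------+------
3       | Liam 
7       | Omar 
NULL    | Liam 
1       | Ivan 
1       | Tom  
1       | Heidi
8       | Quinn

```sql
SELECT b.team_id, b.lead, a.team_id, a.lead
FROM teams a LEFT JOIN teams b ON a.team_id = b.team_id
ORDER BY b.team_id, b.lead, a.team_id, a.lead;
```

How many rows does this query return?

13

LEFT JOIN keeps every row from `teams a`; unmatched rows get NULL for `teams b`'s columns.
Matching on a.team_id = b.team_id. A NULL in a compared column never satisfies the condition.
- team_id=3: 1 matching b row(s), so 1 row(s) emitted.
- team_id=7: 1 matching b row(s), so 1 row(s) emitted.
- team_id=NULL: no b row matches, row kept with b columns NULL.
- team_id=1: 3 matching b row(s), so 3 row(s) emitted.
- team_id=1: 3 matching b row(s), so 3 row(s) emitted.
- team_id=1: 3 matching b row(s), so 3 row(s) emitted.
- team_id=8: 1 matching b row(s), so 1 row(s) emitted.
Total: 12 matched + 1 padded = 13 rows.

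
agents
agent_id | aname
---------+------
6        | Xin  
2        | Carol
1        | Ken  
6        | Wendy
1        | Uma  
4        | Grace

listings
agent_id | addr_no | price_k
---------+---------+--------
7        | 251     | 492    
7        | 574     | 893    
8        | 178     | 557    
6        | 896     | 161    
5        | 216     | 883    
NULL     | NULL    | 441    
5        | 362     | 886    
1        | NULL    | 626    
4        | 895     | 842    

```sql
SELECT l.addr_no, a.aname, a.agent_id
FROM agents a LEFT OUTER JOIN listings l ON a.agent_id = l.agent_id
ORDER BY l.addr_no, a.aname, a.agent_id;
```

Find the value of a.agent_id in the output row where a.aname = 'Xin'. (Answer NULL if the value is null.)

6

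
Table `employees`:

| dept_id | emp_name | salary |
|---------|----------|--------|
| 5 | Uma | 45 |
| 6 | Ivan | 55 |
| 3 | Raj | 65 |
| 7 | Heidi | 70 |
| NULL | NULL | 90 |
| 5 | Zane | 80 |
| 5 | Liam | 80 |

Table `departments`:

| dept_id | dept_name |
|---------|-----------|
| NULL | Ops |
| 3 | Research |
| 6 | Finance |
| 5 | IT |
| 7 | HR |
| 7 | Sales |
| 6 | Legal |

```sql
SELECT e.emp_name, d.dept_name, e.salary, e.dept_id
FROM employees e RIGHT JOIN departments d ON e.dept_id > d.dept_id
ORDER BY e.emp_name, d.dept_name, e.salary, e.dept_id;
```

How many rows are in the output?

RIGHT JOIN keeps every row from `departments`; unmatched rows get NULL for `employees`'s columns.
Matching on e.dept_id > d.dept_id. A NULL in a compared column never satisfies the condition.
- e row (dept_id=5): matches 1 d row(s) → 1 output row(s).
- e row (dept_id=6): matches 2 d row(s) → 2 output row(s).
- e row (dept_id=3): no match.
- e row (dept_id=7): matches 4 d row(s) → 4 output row(s).
- e row (dept_id=NULL): no match.
- e row (dept_id=5): matches 1 d row(s) → 1 output row(s).
- e row (dept_id=5): matches 1 d row(s) → 1 output row(s).
- plus 3 unmatched d row(s), each kept with NULL e columns.
Total: 9 matched + 3 padded = 12 rows.

12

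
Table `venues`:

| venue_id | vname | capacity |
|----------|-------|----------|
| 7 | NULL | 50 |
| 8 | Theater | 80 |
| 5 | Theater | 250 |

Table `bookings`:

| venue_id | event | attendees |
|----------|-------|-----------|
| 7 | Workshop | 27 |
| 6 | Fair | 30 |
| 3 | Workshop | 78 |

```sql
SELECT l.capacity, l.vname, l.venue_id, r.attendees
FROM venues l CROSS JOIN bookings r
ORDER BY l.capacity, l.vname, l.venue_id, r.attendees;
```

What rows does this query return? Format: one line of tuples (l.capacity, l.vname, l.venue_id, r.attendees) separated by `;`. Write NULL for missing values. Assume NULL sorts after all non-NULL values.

(50, NULL, 7, 27); (50, NULL, 7, 30); (50, NULL, 7, 78); (80, Theater, 8, 27); (80, Theater, 8, 30); (80, Theater, 8, 78); (250, Theater, 5, 27); (250, Theater, 5, 30); (250, Theater, 5, 78)

CROSS JOIN pairs every row of `venues` with every row of `bookings`: 3 × 3 = 9 rows.
After projecting and ordering:
l.capacity | l.vname | l.venue_id | r.attendees
50 | NULL | 7 | 27
50 | NULL | 7 | 30
50 | NULL | 7 | 78
80 | Theater | 8 | 27
80 | Theater | 8 | 30
80 | Theater | 8 | 78
250 | Theater | 5 | 27
250 | Theater | 5 | 30
250 | Theater | 5 | 78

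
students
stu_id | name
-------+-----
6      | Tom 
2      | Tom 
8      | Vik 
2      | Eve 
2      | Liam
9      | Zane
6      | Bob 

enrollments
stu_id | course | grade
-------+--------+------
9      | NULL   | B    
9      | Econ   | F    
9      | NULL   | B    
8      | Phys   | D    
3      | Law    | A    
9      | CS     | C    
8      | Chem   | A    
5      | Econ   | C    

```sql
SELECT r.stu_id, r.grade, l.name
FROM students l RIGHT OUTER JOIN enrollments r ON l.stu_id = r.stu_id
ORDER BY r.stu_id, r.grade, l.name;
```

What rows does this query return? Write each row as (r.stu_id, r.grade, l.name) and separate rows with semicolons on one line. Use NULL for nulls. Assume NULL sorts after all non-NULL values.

RIGHT JOIN keeps every row from `enrollments`; unmatched rows get NULL for `students`'s columns.
Matching on l.stu_id = r.stu_id.
- l[0] stu_id=6 → no match.
- l[1] stu_id=2 → no match.
- l[2] stu_id=8 → 2 match(es) in r → 2 row(s).
- l[3] stu_id=2 → no match.
- l[4] stu_id=2 → no match.
- l[5] stu_id=9 → 4 match(es) in r → 4 row(s).
- l[6] stu_id=6 → no match.
- 2 row(s) from r found no l partner → padded with NULL.
After projecting and ordering:
r.stu_id | r.grade | l.name
3 | A | NULL
5 | C | NULL
8 | A | Vik
8 | D | Vik
9 | B | Zane
9 | B | Zane
9 | C | Zane
9 | F | Zane

(3, A, NULL); (5, C, NULL); (8, A, Vik); (8, D, Vik); (9, B, Zane); (9, B, Zane); (9, C, Zane); (9, F, Zane)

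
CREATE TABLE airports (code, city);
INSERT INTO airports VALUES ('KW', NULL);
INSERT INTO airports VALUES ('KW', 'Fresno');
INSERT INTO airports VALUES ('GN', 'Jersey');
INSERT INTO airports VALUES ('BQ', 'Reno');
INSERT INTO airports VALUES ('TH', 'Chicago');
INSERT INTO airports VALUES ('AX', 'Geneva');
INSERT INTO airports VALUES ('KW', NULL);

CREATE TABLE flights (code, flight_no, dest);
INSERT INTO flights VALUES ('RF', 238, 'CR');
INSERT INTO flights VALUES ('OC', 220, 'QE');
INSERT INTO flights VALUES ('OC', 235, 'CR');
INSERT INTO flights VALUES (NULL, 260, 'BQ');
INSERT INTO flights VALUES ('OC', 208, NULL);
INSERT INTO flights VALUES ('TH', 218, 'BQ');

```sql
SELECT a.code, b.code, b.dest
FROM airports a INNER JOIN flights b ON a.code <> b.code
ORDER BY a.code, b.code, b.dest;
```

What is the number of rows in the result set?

34

INNER JOIN keeps only pairs where the ON condition holds.
Matching on a.code <> b.code. A NULL in a compared column never satisfies the condition.
- code=KW: 5 matching b row(s), so 5 row(s) emitted.
- code=KW: 5 matching b row(s), so 5 row(s) emitted.
- code=GN: 5 matching b row(s), so 5 row(s) emitted.
- code=BQ: 5 matching b row(s), so 5 row(s) emitted.
- code=TH: 4 matching b row(s), so 4 row(s) emitted.
- code=AX: 5 matching b row(s), so 5 row(s) emitted.
- code=KW: 5 matching b row(s), so 5 row(s) emitted.
Total: 34 rows.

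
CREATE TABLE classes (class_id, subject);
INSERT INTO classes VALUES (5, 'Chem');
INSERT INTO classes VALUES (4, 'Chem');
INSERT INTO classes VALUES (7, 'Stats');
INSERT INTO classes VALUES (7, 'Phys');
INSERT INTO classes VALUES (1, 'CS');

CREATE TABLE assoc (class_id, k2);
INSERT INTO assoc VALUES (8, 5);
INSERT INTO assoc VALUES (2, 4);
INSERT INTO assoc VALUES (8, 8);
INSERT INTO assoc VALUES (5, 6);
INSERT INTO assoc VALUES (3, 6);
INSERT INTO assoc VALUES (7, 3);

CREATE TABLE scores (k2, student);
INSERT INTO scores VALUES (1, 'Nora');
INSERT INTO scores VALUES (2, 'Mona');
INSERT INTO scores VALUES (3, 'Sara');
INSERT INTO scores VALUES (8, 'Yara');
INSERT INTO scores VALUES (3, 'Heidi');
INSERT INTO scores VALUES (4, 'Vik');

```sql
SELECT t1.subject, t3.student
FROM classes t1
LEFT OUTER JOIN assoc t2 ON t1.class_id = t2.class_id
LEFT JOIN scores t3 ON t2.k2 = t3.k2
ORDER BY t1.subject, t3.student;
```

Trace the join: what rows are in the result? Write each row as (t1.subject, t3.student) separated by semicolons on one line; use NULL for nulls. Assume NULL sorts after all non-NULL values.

Evaluate left to right. First `classes t1 LEFT JOIN assoc t2` on class_id: 5 row(s).
Then LEFT JOIN `scores t3` on k2: each of those 5 rows is kept; rows whose t2.k2 has no match in t3 get NULL for t3's columns.

(CS, NULL); (Chem, NULL); (Chem, NULL); (Phys, Heidi); (Phys, Sara); (Stats, Heidi); (Stats, Sara)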